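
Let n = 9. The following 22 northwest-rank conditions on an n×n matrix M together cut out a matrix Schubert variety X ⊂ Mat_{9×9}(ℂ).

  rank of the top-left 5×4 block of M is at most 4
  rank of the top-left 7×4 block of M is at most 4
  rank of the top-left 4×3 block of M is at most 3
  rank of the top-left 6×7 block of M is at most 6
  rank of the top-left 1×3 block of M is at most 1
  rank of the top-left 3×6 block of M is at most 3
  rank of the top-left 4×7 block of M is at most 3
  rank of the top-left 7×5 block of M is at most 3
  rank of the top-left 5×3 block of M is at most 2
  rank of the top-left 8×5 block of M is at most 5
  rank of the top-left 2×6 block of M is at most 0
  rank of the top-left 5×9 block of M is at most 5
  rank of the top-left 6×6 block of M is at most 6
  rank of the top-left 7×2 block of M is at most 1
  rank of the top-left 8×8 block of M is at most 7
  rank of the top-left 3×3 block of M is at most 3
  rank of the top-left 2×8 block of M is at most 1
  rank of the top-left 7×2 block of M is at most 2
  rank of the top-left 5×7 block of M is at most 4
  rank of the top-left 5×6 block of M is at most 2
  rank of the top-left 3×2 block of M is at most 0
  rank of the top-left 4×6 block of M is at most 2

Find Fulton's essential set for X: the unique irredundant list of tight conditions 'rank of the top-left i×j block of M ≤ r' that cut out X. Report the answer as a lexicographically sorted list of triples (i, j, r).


Recovering R(i,j) via the rank-extension bound from the 22 conditions:

  row 1: 0 | 0 | 0 | 0 | 0 | 0 | 1 | 1 | 1
  row 2: 0 | 0 | 0 | 0 | 0 | 0 | 1 | 1 | 2
  row 3: 0 | 0 | 1 | 1 | 1 | 1 | 2 | 2 | 3
  row 4: 1 | 1 | 2 | 2 | 2 | 2 | 3 | 3 | 4
  row 5: 1 | 1 | 2 | 2 | 2 | 2 | 3 | 4 | 5
  row 6: 1 | 1 | 2 | 3 | 3 | 3 | 4 | 5 | 6
  row 7: 1 | 1 | 2 | 3 | 3 | 4 | 5 | 6 | 7
  row 8: 1 | 2 | 3 | 4 | 4 | 5 | 6 | 7 | 8
  row 9: 1 | 2 | 3 | 4 | 5 | 6 | 7 | 8 | 9

hence w(1..9) = (7, 9, 3, 1, 8, 4, 6, 2, 5).

Fulton essential set (6 of the 22 Rothe cells):

[(2, 6, 0), (2, 8, 1), (3, 2, 0), (5, 6, 2), (7, 2, 1), (7, 5, 3)]


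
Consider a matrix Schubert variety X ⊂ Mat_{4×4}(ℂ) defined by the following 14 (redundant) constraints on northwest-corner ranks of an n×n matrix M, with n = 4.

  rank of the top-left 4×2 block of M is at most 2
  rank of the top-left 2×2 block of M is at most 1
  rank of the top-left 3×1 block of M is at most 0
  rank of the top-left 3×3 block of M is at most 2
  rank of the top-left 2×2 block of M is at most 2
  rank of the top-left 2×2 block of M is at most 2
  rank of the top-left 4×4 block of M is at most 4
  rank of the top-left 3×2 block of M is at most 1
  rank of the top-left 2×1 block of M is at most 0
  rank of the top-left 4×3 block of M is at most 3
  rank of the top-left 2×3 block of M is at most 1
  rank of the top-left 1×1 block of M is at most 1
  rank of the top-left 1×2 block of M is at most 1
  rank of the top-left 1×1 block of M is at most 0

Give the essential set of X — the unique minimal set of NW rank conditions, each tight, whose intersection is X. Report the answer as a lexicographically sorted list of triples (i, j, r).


The tightest implied rank at each (i,j), from the 14 conditions:

  R[1]: 0 1 1 1
  R[2]: 0 1 1 2
  R[3]: 0 1 2 3
  R[4]: 1 2 3 4

giving w = (2, 4, 3, 1) via Δ²R.

|D(w)|=4, |Ess(w)|=2:

[(2, 3, 1), (3, 1, 0)]


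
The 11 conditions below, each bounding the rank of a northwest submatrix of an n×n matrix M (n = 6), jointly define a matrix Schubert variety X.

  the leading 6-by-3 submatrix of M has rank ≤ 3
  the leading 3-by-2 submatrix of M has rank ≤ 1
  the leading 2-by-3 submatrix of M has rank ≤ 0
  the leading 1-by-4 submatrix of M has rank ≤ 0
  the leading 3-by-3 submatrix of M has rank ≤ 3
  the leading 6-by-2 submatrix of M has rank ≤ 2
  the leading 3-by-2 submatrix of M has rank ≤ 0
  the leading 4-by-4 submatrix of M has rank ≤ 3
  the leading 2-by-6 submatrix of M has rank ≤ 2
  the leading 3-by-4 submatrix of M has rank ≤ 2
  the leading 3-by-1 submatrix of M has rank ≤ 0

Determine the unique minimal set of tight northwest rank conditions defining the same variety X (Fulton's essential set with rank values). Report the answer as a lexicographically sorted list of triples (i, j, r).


Rank table r_w(6×6) implied by the 11 constraints:

  row 1: 0, 0, 0, 0, 1, 1
  row 2: 0, 0, 0, 1, 2, 2
  row 3: 0, 0, 1, 2, 3, 3
  row 4: 1, 1, 2, 3, 4, 4
  row 5: 1, 2, 3, 4, 5, 5
  row 6: 1, 2, 3, 4, 5, 6

the unique w with this rank table is (5, 4, 3, 1, 2, 6).

ℓ(w)=9; the 3 essential cells (i,j,r):

[(1, 4, 0), (2, 3, 0), (3, 2, 0)]


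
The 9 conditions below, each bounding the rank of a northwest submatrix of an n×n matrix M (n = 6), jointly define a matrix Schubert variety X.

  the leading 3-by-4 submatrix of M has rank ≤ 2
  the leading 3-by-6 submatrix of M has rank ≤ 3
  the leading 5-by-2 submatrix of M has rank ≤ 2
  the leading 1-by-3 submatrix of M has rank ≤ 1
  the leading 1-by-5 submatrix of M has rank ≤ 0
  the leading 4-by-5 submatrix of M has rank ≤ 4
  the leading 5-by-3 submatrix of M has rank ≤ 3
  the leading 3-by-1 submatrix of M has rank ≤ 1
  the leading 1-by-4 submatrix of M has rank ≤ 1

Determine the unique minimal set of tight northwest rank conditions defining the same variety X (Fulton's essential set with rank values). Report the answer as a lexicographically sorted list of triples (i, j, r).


Computing R[i][j] = min implied NW-rank bound (n=6, 9 conditions):

  0  0  0  0  0  1
  1  1  1  1  1  2
  1  2  2  2  2  3
  1  2  3  3  3  4
  1  2  3  4  4  5
  1  2  3  4  5  6

giving w = (6, 1, 2, 3, 4, 5) via Δ²R.

D(w) has 5 cells with 1 SE-corner; essential set:

[(1, 5, 0)]


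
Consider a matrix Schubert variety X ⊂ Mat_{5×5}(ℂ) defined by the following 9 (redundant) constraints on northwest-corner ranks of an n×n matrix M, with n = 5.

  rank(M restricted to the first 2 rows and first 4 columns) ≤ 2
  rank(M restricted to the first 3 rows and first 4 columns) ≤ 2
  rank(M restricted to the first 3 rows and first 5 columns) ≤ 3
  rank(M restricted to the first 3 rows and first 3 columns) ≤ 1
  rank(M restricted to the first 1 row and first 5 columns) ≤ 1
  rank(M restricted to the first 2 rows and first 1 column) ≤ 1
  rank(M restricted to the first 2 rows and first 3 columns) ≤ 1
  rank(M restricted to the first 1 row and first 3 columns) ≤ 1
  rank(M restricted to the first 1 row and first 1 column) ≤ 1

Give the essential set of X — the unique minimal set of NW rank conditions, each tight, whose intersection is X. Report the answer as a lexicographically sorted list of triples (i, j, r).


Propagating the 9 rank bounds to every northwest block:

  R[1]: 1  1  1  1  1
  R[2]: 1  1  1  2  2
  R[3]: 1  1  1  2  3
  R[4]: 1  2  2  3  4
  R[5]: 1  2  3  4  5

so w = (1, 4, 5, 2, 3).

Rothe diagram D(w) (4 cells), 1 SE-corner (essential condition):

[(3, 3, 1)]


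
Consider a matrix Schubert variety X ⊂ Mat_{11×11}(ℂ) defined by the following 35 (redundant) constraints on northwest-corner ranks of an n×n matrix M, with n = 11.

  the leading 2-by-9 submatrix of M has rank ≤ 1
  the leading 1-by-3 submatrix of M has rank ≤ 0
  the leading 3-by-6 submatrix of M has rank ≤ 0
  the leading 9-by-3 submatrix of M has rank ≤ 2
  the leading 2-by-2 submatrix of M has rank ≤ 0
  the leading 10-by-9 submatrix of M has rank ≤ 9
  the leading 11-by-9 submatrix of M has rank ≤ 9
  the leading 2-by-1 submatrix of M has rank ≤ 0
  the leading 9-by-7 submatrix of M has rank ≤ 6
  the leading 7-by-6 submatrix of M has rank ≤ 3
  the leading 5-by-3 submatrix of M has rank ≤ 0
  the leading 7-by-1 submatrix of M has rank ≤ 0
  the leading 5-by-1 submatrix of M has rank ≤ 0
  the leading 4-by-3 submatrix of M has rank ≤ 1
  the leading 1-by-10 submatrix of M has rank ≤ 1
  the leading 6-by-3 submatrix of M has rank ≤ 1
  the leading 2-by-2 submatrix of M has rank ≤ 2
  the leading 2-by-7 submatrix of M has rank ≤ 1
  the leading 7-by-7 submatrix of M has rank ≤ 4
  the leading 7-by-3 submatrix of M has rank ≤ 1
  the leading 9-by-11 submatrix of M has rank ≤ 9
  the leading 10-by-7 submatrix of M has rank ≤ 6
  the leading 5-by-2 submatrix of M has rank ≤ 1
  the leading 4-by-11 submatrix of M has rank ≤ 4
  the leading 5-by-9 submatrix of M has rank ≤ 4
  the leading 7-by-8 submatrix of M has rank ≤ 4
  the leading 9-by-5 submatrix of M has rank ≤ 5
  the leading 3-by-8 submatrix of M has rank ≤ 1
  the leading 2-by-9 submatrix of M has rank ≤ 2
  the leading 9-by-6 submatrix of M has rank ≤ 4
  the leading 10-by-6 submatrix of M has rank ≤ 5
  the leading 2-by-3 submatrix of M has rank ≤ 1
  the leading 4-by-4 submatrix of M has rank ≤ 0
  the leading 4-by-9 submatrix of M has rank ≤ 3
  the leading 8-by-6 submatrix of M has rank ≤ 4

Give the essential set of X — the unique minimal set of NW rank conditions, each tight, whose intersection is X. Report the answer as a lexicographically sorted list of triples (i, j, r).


Reconstructing r_w from the 35 given conditions:

  R[1]: 0 0 0 0 0 0 1 1 1 1 1
  R[2]: 0 0 0 0 0 0 1 1 1 2 2
  R[3]: 0 0 0 0 0 0 1 1 2 3 3
  R[4]: 0 0 0 0 1 1 2 2 3 4 4
  R[5]: 0 0 0 1 2 2 3 3 4 5 5
  R[6]: 0 1 1 2 3 3 4 4 5 6 6
  R[7]: 0 1 1 2 3 3 4 4 5 6 7
  R[8]: 1 2 2 3 4 4 5 5 6 7 8
  R[9]: 1 2 2 3 4 4 5 6 7 8 9
  R[10]: 1 2 3 4 5 5 6 7 8 9 10
  R[11]: 1 2 3 4 5 6 7 8 9 10 11

so w = (7, 10, 9, 5, 4, 2, 11, 1, 8, 3, 6).

|D(w)|=35, |Ess(w)|=11:

[(2, 9, 1), (3, 6, 0), (3, 8, 1), (4, 4, 0), (5, 3, 0), (7, 1, 0), (7, 3, 1), (7, 6, 3), (7, 8, 4), (9, 3, 2), (9, 6, 4)]


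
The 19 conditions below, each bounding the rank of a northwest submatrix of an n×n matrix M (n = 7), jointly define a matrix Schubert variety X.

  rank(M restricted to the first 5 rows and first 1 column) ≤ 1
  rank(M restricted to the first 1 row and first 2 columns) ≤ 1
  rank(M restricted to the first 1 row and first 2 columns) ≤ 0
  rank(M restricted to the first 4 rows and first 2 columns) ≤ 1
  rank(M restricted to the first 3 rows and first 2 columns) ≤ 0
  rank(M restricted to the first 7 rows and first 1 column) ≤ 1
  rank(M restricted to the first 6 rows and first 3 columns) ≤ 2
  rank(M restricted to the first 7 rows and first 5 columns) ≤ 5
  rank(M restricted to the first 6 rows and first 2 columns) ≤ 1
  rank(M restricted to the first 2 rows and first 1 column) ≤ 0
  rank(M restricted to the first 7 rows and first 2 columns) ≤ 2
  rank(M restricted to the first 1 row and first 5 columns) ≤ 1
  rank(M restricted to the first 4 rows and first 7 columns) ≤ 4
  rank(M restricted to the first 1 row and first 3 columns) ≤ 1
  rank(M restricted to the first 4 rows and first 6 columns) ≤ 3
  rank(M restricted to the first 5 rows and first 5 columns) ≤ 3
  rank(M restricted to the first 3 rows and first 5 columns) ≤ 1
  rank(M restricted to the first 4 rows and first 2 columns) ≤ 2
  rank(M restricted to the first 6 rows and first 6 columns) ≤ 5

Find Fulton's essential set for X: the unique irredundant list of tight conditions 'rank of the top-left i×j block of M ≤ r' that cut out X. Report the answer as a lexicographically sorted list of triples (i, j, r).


Computing R[i][j] = min implied NW-rank bound (n=7, 19 conditions):

  R[1]: 0  0  1  1  1  1  1
  R[2]: 0  0  1  1  1  2  2
  R[3]: 0  0  1  1  1  2  3
  R[4]: 1  1  2  2  2  3  4
  R[5]: 1  1  2  3  3  4  5
  R[6]: 1  1  2  3  4  5  6
  R[7]: 1  2  3  4  5  6  7

hence w(1..7) = (3, 6, 7, 1, 4, 5, 2).

|D(w)|=12, |Ess(w)|=3:

[(3, 2, 0), (3, 5, 1), (6, 2, 1)]


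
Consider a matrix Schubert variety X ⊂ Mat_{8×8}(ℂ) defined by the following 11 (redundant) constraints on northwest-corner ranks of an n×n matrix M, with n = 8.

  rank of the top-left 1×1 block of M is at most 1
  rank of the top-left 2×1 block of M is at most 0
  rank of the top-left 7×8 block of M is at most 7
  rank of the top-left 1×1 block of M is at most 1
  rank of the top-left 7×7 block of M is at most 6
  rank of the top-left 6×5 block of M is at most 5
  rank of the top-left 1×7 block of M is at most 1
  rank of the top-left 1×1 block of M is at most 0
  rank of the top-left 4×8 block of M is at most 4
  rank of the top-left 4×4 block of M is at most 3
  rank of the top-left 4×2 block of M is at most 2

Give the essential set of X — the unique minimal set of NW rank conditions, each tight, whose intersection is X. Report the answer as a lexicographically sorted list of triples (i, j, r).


Rank table r_w(8×8) implied by the 11 constraints:

  R[1]: 0, 1, 1, 1, 1, 1, 1, 1
  R[2]: 0, 1, 2, 2, 2, 2, 2, 2
  R[3]: 1, 2, 3, 3, 3, 3, 3, 3
  R[4]: 1, 2, 3, 3, 4, 4, 4, 4
  R[5]: 1, 2, 3, 4, 5, 5, 5, 5
  R[6]: 1, 2, 3, 4, 5, 6, 6, 6
  R[7]: 1, 2, 3, 4, 5, 6, 6, 7
  R[8]: 1, 2, 3, 4, 5, 6, 7, 8

reading off 1-entries of Δ²R: w = (2, 3, 1, 5, 4, 6, 8, 7).

Rothe diagram D(w) (4 cells), 3 SE-corners (essential conditions):

[(2, 1, 0), (4, 4, 3), (7, 7, 6)]


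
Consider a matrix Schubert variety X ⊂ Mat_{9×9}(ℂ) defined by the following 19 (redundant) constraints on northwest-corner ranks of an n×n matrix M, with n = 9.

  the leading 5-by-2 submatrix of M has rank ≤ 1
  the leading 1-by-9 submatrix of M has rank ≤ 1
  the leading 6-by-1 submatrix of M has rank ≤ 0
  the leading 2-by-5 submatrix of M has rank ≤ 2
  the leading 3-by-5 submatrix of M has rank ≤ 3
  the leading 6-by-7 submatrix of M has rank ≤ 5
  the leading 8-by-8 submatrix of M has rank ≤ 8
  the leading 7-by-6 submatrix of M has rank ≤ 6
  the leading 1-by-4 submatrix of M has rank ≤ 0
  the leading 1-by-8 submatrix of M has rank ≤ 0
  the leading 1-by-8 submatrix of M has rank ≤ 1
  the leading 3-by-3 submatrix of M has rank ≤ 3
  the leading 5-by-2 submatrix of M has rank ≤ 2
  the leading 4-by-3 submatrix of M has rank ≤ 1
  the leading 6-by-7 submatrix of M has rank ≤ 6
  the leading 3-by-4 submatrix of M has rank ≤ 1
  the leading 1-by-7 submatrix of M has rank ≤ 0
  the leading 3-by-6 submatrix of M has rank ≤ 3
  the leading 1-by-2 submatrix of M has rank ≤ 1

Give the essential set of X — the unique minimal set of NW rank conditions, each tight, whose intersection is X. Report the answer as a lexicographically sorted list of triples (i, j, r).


Rank table r_w(9×9) implied by the 19 constraints:

  R[1]: 0 | 0 | 0 | 0 | 0 | 0 | 0 | 0 | 1
  R[2]: 0 | 1 | 1 | 1 | 1 | 1 | 1 | 1 | 2
  R[3]: 0 | 1 | 1 | 1 | 2 | 2 | 2 | 2 | 3
  R[4]: 0 | 1 | 1 | 2 | 3 | 3 | 3 | 3 | 4
  R[5]: 0 | 1 | 2 | 3 | 4 | 4 | 4 | 4 | 5
  R[6]: 0 | 1 | 2 | 3 | 4 | 5 | 5 | 5 | 6
  R[7]: 1 | 2 | 3 | 4 | 5 | 6 | 6 | 6 | 7
  R[8]: 1 | 2 | 3 | 4 | 5 | 6 | 7 | 7 | 8
  R[9]: 1 | 2 | 3 | 4 | 5 | 6 | 7 | 8 | 9

second differences of R give the permutation w = (9, 2, 5, 4, 3, 6, 1, 7, 8).

D(w) has 16 cells with 4 SE-corners; essential set:

[(1, 8, 0), (3, 4, 1), (4, 3, 1), (6, 1, 0)]


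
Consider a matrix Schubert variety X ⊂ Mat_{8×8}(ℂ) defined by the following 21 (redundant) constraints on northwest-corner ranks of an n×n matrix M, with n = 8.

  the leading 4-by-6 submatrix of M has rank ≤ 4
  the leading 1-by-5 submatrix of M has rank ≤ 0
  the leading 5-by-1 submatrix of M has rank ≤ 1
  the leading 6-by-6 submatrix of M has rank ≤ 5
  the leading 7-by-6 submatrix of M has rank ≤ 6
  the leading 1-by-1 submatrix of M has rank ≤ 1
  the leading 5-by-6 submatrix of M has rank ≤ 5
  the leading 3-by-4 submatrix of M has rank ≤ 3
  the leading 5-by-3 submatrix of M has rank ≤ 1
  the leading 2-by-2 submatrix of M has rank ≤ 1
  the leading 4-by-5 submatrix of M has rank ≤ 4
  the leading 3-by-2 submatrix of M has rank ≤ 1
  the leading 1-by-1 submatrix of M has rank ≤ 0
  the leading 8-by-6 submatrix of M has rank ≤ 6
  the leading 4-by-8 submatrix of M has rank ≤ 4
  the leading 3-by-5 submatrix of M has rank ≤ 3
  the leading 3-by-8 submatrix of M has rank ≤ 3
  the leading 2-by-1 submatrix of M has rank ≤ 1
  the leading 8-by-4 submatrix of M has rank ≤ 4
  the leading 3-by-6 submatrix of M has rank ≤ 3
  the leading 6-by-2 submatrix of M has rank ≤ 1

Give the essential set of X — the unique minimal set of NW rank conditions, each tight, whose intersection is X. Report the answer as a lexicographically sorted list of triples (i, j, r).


Rank table r_w(8×8) implied by the 21 constraints:

  0 | 0 | 0 | 0 | 0 | 1 | 1 | 1
  1 | 1 | 1 | 1 | 1 | 2 | 2 | 2
  1 | 1 | 1 | 2 | 2 | 3 | 3 | 3
  1 | 1 | 1 | 2 | 3 | 4 | 4 | 4
  1 | 1 | 1 | 2 | 3 | 4 | 5 | 5
  1 | 1 | 2 | 3 | 4 | 5 | 6 | 6
  1 | 2 | 3 | 4 | 5 | 6 | 7 | 7
  1 | 2 | 3 | 4 | 5 | 6 | 7 | 8

so w = (6, 1, 4, 5, 7, 3, 2, 8).

3 SE-corners of the 12-cell Rothe diagram give Ess(w):

[(1, 5, 0), (5, 3, 1), (6, 2, 1)]


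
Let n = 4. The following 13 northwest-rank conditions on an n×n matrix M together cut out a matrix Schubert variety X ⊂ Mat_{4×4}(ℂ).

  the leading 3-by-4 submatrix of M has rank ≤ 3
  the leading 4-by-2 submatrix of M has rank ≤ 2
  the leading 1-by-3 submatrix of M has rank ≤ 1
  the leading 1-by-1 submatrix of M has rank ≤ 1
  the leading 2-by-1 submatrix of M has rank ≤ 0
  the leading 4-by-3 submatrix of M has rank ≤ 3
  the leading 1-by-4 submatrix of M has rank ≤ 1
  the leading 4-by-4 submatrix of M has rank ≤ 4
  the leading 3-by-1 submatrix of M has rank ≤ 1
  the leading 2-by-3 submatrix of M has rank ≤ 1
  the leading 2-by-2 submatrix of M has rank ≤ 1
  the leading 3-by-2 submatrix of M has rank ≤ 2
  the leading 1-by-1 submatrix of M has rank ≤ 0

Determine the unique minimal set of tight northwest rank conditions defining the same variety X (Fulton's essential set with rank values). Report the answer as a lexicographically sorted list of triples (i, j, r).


Recovering R(i,j) via the rank-extension bound from the 13 conditions:

  R[1]: 0  1  1  1
  R[2]: 0  1  1  2
  R[3]: 1  2  2  3
  R[4]: 1  2  3  4

giving w = (2, 4, 1, 3) via Δ²R.

ℓ(w)=3; the 2 essential cells (i,j,r):

[(2, 1, 0), (2, 3, 1)]


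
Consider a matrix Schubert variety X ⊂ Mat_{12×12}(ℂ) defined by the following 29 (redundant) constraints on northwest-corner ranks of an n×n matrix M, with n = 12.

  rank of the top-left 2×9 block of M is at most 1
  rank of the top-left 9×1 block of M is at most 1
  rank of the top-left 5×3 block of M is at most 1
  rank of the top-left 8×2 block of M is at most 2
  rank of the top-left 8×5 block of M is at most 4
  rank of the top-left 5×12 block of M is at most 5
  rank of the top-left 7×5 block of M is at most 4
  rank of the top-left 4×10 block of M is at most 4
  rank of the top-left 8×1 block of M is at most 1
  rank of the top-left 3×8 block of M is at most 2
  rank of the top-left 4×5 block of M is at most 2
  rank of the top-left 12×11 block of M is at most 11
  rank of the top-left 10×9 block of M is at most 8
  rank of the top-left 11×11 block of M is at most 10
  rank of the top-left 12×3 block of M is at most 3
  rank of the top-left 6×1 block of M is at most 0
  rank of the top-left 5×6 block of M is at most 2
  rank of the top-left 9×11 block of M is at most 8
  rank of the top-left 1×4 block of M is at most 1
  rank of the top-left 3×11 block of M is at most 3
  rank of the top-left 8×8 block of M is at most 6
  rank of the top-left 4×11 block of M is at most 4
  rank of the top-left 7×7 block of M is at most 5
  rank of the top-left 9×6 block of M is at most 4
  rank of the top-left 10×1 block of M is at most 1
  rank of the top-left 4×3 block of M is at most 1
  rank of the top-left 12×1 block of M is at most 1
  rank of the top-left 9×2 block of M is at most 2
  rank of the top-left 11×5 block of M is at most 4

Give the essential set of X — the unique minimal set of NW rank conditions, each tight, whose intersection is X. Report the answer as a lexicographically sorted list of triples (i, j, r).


Propagating the 29 rank bounds to every northwest block:

  R[1]: 0, 1, 1, 1, 1, 1, 1, 1, 1, 1, 1, 1
  R[2]: 0, 1, 1, 1, 1, 1, 1, 1, 1, 2, 2, 2
  R[3]: 0, 1, 1, 2, 2, 2, 2, 2, 2, 3, 3, 3
  R[4]: 0, 1, 1, 2, 2, 2, 3, 3, 3, 4, 4, 4
  R[5]: 0, 1, 1, 2, 2, 2, 3, 4, 4, 5, 5, 5
  R[6]: 0, 1, 2, 3, 3, 3, 4, 5, 5, 6, 6, 6
  R[7]: 1, 2, 3, 4, 4, 4, 5, 6, 6, 7, 7, 7
  R[8]: 1, 2, 3, 4, 4, 4, 5, 6, 7, 8, 8, 8
  R[9]: 1, 2, 3, 4, 4, 4, 5, 6, 7, 8, 8, 9
  R[10]: 1, 2, 3, 4, 4, 5, 6, 7, 8, 9, 9, 10
  R[11]: 1, 2, 3, 4, 4, 5, 6, 7, 8, 9, 10, 11
  R[12]: 1, 2, 3, 4, 5, 6, 7, 8, 9, 10, 11, 12

the unique w with this rank table is (2, 10, 4, 7, 8, 3, 1, 9, 12, 6, 11, 5).

7 SE-corners of the 27-cell Rothe diagram give Ess(w):

[(2, 9, 1), (5, 3, 1), (5, 6, 2), (6, 1, 0), (9, 6, 4), (9, 11, 8), (11, 5, 4)]


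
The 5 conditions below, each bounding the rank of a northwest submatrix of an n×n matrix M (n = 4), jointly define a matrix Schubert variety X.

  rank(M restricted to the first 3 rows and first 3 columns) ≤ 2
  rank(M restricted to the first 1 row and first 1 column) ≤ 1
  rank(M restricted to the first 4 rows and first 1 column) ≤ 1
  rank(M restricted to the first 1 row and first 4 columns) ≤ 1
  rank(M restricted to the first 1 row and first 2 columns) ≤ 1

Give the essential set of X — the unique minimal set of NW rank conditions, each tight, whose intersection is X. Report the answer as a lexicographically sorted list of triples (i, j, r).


Computing R[i][j] = min implied NW-rank bound (n=4, 5 conditions):

  1  1  1  1
  1  2  2  2
  1  2  2  3
  1  2  3  4

so w = (1, 2, 4, 3).

Rothe diagram D(w) (1 cell), 1 SE-corner (essential condition):

[(3, 3, 2)]


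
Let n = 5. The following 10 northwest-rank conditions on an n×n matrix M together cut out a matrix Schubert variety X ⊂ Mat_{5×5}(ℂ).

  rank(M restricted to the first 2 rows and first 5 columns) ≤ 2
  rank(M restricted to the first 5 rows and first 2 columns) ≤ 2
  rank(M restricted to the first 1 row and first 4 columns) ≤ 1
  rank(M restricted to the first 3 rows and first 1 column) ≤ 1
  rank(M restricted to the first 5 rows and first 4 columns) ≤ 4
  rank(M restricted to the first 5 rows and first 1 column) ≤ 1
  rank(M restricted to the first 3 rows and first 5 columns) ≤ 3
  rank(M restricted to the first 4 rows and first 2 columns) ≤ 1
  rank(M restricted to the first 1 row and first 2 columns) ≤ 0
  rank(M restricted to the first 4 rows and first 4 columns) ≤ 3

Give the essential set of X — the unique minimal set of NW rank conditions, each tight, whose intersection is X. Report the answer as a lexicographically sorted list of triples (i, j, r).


The tightest implied rank at each (i,j), from the 10 conditions:

  i=1: 0 0 1 1 1
  i=2: 1 1 2 2 2
  i=3: 1 1 2 3 3
  i=4: 1 1 2 3 4
  i=5: 1 2 3 4 5

reading off 1-entries of Δ²R: w = (3, 1, 4, 5, 2).

D(w) has 4 cells with 2 SE-corners; essential set:

[(1, 2, 0), (4, 2, 1)]


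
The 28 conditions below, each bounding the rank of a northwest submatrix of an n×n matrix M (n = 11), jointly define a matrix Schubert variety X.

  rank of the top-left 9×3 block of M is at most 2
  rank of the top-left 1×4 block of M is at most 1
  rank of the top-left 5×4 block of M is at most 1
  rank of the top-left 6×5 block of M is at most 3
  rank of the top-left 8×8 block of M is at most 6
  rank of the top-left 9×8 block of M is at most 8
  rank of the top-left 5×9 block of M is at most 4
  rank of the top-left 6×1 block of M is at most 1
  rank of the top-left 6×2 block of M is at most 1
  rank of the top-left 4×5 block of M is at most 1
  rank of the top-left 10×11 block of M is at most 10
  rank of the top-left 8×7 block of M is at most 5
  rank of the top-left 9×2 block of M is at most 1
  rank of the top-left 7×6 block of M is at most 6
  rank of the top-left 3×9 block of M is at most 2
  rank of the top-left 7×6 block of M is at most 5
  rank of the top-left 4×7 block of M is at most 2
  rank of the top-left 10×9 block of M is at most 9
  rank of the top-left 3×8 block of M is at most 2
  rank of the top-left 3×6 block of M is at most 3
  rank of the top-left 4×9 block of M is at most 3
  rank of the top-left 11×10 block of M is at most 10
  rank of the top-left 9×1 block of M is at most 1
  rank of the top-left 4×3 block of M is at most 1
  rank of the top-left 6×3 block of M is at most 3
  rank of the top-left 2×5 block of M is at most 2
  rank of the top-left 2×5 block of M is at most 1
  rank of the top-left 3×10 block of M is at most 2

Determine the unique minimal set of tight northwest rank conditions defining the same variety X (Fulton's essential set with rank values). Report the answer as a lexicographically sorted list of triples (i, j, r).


The tightest implied rank at each (i,j), from the 28 conditions:

  i=1: 1  1  1  1  1  1  1  1  1  1  1
  i=2: 1  1  1  1  1  2  2  2  2  2  2
  i=3: 1  1  1  1  1  2  2  2  2  2  3
  i=4: 1  1  1  1  1  2  2  3  3  3  4
  i=5: 1  1  1  1  2  3  3  4  4  4  5
  i=6: 1  1  2  2  3  4  4  5  5  5  6
  i=7: 1  1  2  3  4  5  5  6  6  6  7
  i=8: 1  1  2  3  4  5  5  6  7  7  8
  i=9: 1  1  2  3  4  5  6  7  8  8  9
  i=10: 1  2  3  4  5  6  7  8  9  9  10
  i=11: 1  2  3  4  5  6  7  8  9  10  11

so w = (1, 6, 11, 8, 5, 3, 4, 9, 7, 2, 10).

Rothe diagram D(w) (25 cells), 6 SE-corners (essential conditions):

[(3, 10, 2), (4, 5, 1), (4, 7, 2), (5, 4, 1), (8, 7, 5), (9, 2, 1)]


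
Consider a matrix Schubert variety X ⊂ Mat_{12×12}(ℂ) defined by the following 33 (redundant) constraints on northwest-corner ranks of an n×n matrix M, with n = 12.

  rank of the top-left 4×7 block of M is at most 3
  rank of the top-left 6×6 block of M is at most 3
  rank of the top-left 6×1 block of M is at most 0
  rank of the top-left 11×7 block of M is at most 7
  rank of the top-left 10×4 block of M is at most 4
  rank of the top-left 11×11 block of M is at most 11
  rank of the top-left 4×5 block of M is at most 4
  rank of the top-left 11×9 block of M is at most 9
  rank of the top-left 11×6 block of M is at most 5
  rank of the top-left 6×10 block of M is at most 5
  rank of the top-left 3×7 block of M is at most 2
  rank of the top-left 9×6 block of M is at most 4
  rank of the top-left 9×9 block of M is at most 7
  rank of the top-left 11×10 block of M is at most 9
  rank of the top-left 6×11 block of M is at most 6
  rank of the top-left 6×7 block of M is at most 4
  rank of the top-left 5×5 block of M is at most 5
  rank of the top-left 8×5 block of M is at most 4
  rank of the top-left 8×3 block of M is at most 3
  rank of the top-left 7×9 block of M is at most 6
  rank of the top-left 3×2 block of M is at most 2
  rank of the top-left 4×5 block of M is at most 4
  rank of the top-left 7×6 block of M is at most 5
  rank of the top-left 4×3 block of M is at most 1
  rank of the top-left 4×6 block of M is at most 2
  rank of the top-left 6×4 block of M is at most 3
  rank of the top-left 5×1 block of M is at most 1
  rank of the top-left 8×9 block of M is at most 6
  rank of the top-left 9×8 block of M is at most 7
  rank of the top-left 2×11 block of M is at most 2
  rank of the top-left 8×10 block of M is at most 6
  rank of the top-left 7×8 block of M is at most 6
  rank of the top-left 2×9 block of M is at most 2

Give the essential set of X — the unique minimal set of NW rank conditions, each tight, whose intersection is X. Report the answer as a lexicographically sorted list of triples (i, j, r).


Computing R[i][j] = min implied NW-rank bound (n=12, 33 conditions):

  0, 1, 1, 1, 1, 1, 1, 1, 1, 1, 1, 1
  0, 1, 1, 2, 2, 2, 2, 2, 2, 2, 2, 2
  0, 1, 1, 2, 2, 2, 2, 3, 3, 3, 3, 3
  0, 1, 1, 2, 2, 2, 3, 4, 4, 4, 4, 4
  0, 1, 2, 3, 3, 3, 4, 5, 5, 5, 5, 5
  0, 1, 2, 3, 3, 3, 4, 5, 5, 5, 6, 6
  1, 2, 3, 4, 4, 4, 5, 6, 6, 6, 7, 7
  1, 2, 3, 4, 4, 4, 5, 6, 6, 6, 7, 8
  1, 2, 3, 4, 4, 4, 5, 6, 7, 7, 8, 9
  1, 2, 3, 4, 5, 5, 6, 7, 8, 8, 9, 10
  1, 2, 3, 4, 5, 5, 6, 7, 8, 9, 10, 11
  1, 2, 3, 4, 5, 6, 7, 8, 9, 10, 11, 12

giving w = (2, 4, 8, 7, 3, 11, 1, 12, 9, 5, 10, 6) via Δ²R.

ℓ(w)=25; the 9 essential cells (i,j,r):

[(3, 7, 2), (4, 3, 1), (4, 6, 2), (6, 1, 0), (6, 6, 3), (6, 10, 5), (8, 10, 6), (9, 6, 4), (11, 6, 5)]


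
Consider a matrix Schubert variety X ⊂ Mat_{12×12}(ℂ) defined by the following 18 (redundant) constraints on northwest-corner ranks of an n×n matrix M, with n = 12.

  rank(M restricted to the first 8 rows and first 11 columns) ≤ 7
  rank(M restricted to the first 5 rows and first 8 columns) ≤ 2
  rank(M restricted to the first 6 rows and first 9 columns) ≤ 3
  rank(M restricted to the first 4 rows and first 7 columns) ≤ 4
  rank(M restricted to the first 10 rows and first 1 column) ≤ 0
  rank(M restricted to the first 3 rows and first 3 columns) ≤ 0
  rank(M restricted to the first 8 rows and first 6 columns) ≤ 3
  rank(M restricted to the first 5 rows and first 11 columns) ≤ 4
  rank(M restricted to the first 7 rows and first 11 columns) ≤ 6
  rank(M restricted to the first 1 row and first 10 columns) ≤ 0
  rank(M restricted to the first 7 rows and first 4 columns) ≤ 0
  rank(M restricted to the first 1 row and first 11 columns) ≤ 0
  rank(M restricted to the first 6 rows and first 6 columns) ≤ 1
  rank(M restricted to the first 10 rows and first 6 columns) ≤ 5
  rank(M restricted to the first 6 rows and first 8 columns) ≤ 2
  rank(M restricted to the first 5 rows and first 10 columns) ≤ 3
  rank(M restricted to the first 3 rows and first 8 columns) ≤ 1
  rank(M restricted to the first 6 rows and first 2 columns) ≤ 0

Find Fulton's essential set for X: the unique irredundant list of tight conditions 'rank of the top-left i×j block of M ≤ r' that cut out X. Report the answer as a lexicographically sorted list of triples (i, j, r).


Rank table r_w(12×12) implied by the 18 constraints:

  0 | 0 | 0 | 0 | 0 | 0 | 0 | 0 | 0 | 0 | 0 | 1
  0 | 0 | 0 | 0 | 1 | 1 | 1 | 1 | 1 | 1 | 1 | 2
  0 | 0 | 0 | 0 | 1 | 1 | 1 | 1 | 2 | 2 | 2 | 3
  0 | 0 | 0 | 0 | 1 | 1 | 2 | 2 | 3 | 3 | 3 | 4
  0 | 0 | 0 | 0 | 1 | 1 | 2 | 2 | 3 | 3 | 4 | 5
  0 | 0 | 0 | 0 | 1 | 1 | 2 | 2 | 3 | 4 | 5 | 6
  0 | 0 | 0 | 0 | 1 | 2 | 3 | 3 | 4 | 5 | 6 | 7
  0 | 1 | 1 | 1 | 2 | 3 | 4 | 4 | 5 | 6 | 7 | 8
  0 | 1 | 2 | 2 | 3 | 4 | 5 | 5 | 6 | 7 | 8 | 9
  0 | 1 | 2 | 3 | 4 | 5 | 6 | 6 | 7 | 8 | 9 | 10
  1 | 2 | 3 | 4 | 5 | 6 | 7 | 7 | 8 | 9 | 10 | 11
  1 | 2 | 3 | 4 | 5 | 6 | 7 | 8 | 9 | 10 | 11 | 12

second differences of R give the permutation w = (12, 5, 9, 7, 11, 10, 6, 2, 3, 4, 1, 8).

7 SE-corners of the 47-cell Rothe diagram give Ess(w):

[(1, 11, 0), (3, 8, 1), (5, 10, 3), (6, 6, 1), (6, 8, 2), (7, 4, 0), (10, 1, 0)]


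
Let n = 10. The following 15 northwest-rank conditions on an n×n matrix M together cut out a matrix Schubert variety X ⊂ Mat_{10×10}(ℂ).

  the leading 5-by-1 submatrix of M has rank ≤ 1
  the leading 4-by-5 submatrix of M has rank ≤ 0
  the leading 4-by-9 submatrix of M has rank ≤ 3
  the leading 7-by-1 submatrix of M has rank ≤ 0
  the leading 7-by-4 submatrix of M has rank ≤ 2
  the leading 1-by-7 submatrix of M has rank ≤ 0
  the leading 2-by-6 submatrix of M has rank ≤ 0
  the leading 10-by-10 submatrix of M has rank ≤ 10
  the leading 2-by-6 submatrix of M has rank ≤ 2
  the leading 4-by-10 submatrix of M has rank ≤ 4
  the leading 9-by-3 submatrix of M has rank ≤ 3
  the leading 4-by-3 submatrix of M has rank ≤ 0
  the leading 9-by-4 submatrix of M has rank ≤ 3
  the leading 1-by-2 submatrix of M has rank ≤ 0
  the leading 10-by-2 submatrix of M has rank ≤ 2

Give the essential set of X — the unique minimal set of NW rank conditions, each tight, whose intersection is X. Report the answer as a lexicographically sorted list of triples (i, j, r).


Recovering R(i,j) via the rank-extension bound from the 15 conditions:

  i=1: 0  0  0  0  0  0  0  1  1  1
  i=2: 0  0  0  0  0  0  1  2  2  2
  i=3: 0  0  0  0  0  1  2  3  3  3
  i=4: 0  0  0  0  0  1  2  3  3  4
  i=5: 0  1  1  1  1  2  3  4  4  5
  i=6: 0  1  2  2  2  3  4  5  5  6
  i=7: 0  1  2  2  3  4  5  6  6  7
  i=8: 1  2  3  3  4  5  6  7  7  8
  i=9: 1  2  3  3  4  5  6  7  8  9
  i=10: 1  2  3  4  5  6  7  8  9  10

the unique w with this rank table is (8, 7, 6, 10, 2, 3, 5, 1, 9, 4).

D(w) has 29 cells with 7 SE-corners; essential set:

[(1, 7, 0), (2, 6, 0), (4, 5, 0), (4, 9, 3), (7, 1, 0), (7, 4, 2), (9, 4, 3)]


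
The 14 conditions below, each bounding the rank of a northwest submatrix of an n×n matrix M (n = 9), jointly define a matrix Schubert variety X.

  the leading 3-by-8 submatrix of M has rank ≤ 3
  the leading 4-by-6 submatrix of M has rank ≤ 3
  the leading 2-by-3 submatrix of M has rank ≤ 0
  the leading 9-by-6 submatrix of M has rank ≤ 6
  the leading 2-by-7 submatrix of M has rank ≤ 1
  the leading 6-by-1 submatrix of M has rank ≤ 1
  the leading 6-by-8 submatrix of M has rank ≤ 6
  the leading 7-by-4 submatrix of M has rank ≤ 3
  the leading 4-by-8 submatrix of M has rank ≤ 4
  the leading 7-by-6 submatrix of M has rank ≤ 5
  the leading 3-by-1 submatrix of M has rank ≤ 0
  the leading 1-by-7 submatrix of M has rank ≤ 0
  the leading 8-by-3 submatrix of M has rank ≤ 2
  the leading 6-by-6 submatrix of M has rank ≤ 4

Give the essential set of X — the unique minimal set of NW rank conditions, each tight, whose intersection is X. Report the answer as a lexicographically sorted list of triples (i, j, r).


The tightest implied rank at each (i,j), from the 14 conditions:

  i=1: 0, 0, 0, 0, 0, 0, 0, 1, 1
  i=2: 0, 0, 0, 1, 1, 1, 1, 2, 2
  i=3: 0, 1, 1, 2, 2, 2, 2, 3, 3
  i=4: 1, 2, 2, 3, 3, 3, 3, 4, 4
  i=5: 1, 2, 2, 3, 4, 4, 4, 5, 5
  i=6: 1, 2, 2, 3, 4, 4, 5, 6, 6
  i=7: 1, 2, 2, 3, 4, 5, 6, 7, 7
  i=8: 1, 2, 2, 3, 4, 5, 6, 7, 8
  i=9: 1, 2, 3, 4, 5, 6, 7, 8, 9

second differences of R give the permutation w = (8, 4, 2, 1, 5, 7, 6, 9, 3).

Fulton essential set (5 of the 16 Rothe cells):

[(1, 7, 0), (2, 3, 0), (3, 1, 0), (6, 6, 4), (8, 3, 2)]


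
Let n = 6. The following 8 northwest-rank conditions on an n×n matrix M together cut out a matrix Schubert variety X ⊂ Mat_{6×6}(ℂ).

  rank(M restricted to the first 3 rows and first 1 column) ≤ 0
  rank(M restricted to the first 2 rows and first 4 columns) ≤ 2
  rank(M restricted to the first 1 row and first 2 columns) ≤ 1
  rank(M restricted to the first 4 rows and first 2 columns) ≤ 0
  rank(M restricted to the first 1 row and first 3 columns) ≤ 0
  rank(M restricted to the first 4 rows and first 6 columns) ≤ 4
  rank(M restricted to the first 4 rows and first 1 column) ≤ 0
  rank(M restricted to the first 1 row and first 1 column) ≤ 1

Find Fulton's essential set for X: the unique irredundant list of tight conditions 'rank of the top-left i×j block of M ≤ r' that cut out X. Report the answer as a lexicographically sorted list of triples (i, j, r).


Propagating the 8 rank bounds to every northwest block:

  0  0  0  1  1  1
  0  0  1  2  2  2
  0  0  1  2  3  3
  0  0  1  2  3  4
  1  1  2  3  4  5
  1  2  3  4  5  6

hence w(1..6) = (4, 3, 5, 6, 1, 2).

D(w) has 9 cells with 2 SE-corners; essential set:

[(1, 3, 0), (4, 2, 0)]


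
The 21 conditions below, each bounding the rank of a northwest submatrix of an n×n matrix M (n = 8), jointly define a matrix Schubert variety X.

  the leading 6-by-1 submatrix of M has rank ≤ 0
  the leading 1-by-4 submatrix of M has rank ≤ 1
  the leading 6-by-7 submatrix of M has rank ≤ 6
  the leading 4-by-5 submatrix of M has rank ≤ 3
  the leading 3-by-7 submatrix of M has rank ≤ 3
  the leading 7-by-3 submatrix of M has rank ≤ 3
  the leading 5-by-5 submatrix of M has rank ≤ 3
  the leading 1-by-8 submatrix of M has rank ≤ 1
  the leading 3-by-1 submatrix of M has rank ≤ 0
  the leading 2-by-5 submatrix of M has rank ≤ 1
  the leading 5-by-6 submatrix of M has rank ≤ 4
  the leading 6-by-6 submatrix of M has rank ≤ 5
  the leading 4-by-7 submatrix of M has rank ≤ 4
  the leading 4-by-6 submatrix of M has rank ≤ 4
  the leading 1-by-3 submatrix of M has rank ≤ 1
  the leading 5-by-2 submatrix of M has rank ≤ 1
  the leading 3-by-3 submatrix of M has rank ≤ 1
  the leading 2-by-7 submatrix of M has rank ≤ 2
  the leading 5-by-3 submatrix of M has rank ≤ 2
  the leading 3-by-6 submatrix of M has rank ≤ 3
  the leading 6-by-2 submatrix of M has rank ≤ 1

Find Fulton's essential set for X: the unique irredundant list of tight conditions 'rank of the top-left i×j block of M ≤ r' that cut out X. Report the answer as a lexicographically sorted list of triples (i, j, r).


Rank table r_w(8×8) implied by the 21 constraints:

  row 1: 0 1 1 1 1 1 1 1
  row 2: 0 1 1 1 1 2 2 2
  row 3: 0 1 1 2 2 3 3 3
  row 4: 0 1 2 3 3 4 4 4
  row 5: 0 1 2 3 3 4 5 5
  row 6: 0 1 2 3 4 5 6 6
  row 7: 1 2 3 4 5 6 7 7
  row 8: 1 2 3 4 5 6 7 8

reading off 1-entries of Δ²R: w = (2, 6, 4, 3, 7, 5, 1, 8).

Fulton essential set (4 of the 11 Rothe cells):

[(2, 5, 1), (3, 3, 1), (5, 5, 3), (6, 1, 0)]


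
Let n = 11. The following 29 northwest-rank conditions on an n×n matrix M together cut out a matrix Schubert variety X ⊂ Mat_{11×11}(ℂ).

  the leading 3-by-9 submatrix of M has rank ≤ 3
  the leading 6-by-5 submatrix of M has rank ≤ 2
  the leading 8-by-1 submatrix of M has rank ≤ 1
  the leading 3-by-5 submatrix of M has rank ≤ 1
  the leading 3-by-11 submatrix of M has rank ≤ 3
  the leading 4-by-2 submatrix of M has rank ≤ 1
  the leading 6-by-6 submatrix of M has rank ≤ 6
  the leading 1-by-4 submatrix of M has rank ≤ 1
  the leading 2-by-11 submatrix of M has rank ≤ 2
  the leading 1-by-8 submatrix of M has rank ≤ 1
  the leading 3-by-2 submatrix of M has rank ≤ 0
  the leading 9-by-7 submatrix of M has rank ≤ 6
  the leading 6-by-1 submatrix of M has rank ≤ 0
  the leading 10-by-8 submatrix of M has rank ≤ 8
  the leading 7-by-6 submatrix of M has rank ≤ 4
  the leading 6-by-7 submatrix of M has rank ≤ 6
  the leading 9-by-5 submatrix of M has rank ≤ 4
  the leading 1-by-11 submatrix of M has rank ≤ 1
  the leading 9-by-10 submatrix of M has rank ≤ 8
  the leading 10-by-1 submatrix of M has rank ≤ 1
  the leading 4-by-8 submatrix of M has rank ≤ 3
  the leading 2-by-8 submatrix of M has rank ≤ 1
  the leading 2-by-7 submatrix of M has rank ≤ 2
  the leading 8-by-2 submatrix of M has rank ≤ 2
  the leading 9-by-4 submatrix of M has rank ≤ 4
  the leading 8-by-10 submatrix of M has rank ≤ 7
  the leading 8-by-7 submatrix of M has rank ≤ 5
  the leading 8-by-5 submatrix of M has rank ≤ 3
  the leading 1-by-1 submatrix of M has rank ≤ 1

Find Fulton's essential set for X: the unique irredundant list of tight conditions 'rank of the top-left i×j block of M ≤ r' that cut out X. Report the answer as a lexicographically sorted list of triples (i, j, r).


Recovering R(i,j) via the rank-extension bound from the 29 conditions:

  0 | 0 | 1 | 1 | 1 | 1 | 1 | 1 | 1 | 1 | 1
  0 | 0 | 1 | 1 | 1 | 1 | 1 | 1 | 2 | 2 | 2
  0 | 0 | 1 | 1 | 1 | 2 | 2 | 2 | 3 | 3 | 3
  0 | 1 | 2 | 2 | 2 | 3 | 3 | 3 | 4 | 4 | 4
  0 | 1 | 2 | 2 | 2 | 3 | 4 | 4 | 5 | 5 | 5
  0 | 1 | 2 | 2 | 2 | 3 | 4 | 5 | 6 | 6 | 6
  1 | 2 | 3 | 3 | 3 | 4 | 5 | 6 | 7 | 7 | 7
  1 | 2 | 3 | 3 | 3 | 4 | 5 | 6 | 7 | 7 | 8
  1 | 2 | 3 | 4 | 4 | 5 | 6 | 7 | 8 | 8 | 9
  1 | 2 | 3 | 4 | 5 | 6 | 7 | 8 | 9 | 9 | 10
  1 | 2 | 3 | 4 | 5 | 6 | 7 | 8 | 9 | 10 | 11

reading off 1-entries of Δ²R: w = (3, 9, 6, 2, 7, 8, 1, 11, 4, 5, 10).

Rothe diagram D(w) (23 cells), 7 SE-corners (essential conditions):

[(2, 8, 1), (3, 2, 0), (3, 5, 1), (6, 1, 0), (6, 5, 2), (8, 5, 3), (8, 10, 7)]


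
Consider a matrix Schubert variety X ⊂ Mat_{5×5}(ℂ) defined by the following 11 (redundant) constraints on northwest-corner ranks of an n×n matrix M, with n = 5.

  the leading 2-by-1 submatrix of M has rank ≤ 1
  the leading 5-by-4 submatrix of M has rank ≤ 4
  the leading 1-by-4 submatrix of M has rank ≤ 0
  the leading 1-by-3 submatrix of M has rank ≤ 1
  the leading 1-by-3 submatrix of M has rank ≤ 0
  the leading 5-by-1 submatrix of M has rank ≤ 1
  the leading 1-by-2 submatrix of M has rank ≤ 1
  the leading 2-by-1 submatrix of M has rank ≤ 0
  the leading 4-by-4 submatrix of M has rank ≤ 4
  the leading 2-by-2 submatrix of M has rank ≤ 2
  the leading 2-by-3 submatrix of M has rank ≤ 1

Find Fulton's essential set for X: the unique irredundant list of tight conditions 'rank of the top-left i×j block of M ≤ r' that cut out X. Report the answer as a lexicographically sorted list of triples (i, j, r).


Rank table r_w(5×5) implied by the 11 constraints:

  0 | 0 | 0 | 0 | 1
  0 | 1 | 1 | 1 | 2
  1 | 2 | 2 | 2 | 3
  1 | 2 | 3 | 3 | 4
  1 | 2 | 3 | 4 | 5

reading off 1-entries of Δ²R: w = (5, 2, 1, 3, 4).

D(w) has 5 cells with 2 SE-corners; essential set:

[(1, 4, 0), (2, 1, 0)]
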